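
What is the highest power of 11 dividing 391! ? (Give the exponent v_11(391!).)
v_11(391!) = 38

Legendre's formula: v_p(n!) = Σ_{k ≥ 1} ⌊n / p^k⌋. For p = 11, n = 391, the terms are:
  ⌊391/11^1⌋ = ⌊391/11⌋ = 35
  ⌊391/11^2⌋ = ⌊391/121⌋ = 3
(the next term ⌊391/11^3⌋ = 0, terminating the sum). Summing: v_11(391!) = 35 + 3 = 38.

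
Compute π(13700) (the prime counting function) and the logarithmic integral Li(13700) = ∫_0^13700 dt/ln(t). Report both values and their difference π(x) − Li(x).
π(13700) = 1620;  Li(13700) ≈ 1640.80;  π(x) − Li(x) ≈ -20.80.

Direct count of primes ≤ 13700 gives π(13700) = 1620. Numerical evaluation of the logarithmic integral gives Li(13700) ≈ 1640.80. The difference π(x) − Li(x) ≈ -20.80 is typically negative for small/moderate x (Li(x) overestimates), though Littlewood's theorem shows this sign changes infinitely often.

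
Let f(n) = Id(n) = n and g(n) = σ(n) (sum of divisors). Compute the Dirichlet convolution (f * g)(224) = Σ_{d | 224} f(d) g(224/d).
(Id * σ)(224) = 4815

Divisors of 224: [1, 2, 4, 7, 8, 14, 16, 28, 32, 56, 112, 224]. For each d | 224:
  d = 1: Id(1) · σ(224/1) = 1 · 504 = 504
  d = 2: Id(2) · σ(224/2) = 2 · 248 = 496
  d = 4: Id(4) · σ(224/4) = 4 · 120 = 480
  d = 7: Id(7) · σ(224/7) = 7 · 63 = 441
  d = 8: Id(8) · σ(224/8) = 8 · 56 = 448
  d = 14: Id(14) · σ(224/14) = 14 · 31 = 434
  d = 16: Id(16) · σ(224/16) = 16 · 24 = 384
  d = 28: Id(28) · σ(224/28) = 28 · 15 = 420
  d = 32: Id(32) · σ(224/32) = 32 · 8 = 256
  d = 56: Id(56) · σ(224/56) = 56 · 7 = 392
  d = 112: Id(112) · σ(224/112) = 112 · 3 = 336
  d = 224: Id(224) · σ(224/224) = 224 · 1 = 224
Summing: (Id * σ)(224) = 504 + 496 + 480 + 441 + 448 + 434 + 384 + 420 + 256 + 392 + 336 + 224 = 4815.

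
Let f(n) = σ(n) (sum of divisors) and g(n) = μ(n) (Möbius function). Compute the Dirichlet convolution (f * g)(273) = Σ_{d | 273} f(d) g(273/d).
(σ * μ)(273) = 273

Divisors of 273: [1, 3, 7, 13, 21, 39, 91, 273]. For each d | 273:
  d = 1: σ(1) · μ(273/1) = 1 · -1 = -1
  d = 3: σ(3) · μ(273/3) = 4 · 1 = 4
  d = 7: σ(7) · μ(273/7) = 8 · 1 = 8
  d = 13: σ(13) · μ(273/13) = 14 · 1 = 14
  d = 21: σ(21) · μ(273/21) = 32 · -1 = -32
  d = 39: σ(39) · μ(273/39) = 56 · -1 = -56
  d = 91: σ(91) · μ(273/91) = 112 · -1 = -112
  d = 273: σ(273) · μ(273/273) = 448 · 1 = 448
Summing: (σ * μ)(273) = -1 + 4 + 8 + 14 + -32 + -56 + -112 + 448 = 273.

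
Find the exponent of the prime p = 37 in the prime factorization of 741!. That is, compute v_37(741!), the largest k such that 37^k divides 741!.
v_37(741!) = 20

Legendre's formula: v_p(n!) = Σ_{k ≥ 1} ⌊n / p^k⌋. For p = 37, n = 741, the terms are:
  ⌊741/37^1⌋ = ⌊741/37⌋ = 20
(the next term ⌊741/37^2⌋ = 0, terminating the sum). Summing: v_37(741!) = 20 = 20.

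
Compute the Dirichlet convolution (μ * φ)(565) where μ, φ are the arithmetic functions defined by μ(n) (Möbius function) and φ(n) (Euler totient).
(μ * φ)(565) = 333

Divisors of 565: [1, 5, 113, 565]. For each d | 565:
  d = 1: μ(1) · φ(565/1) = 1 · 448 = 448
  d = 5: μ(5) · φ(565/5) = -1 · 112 = -112
  d = 113: μ(113) · φ(565/113) = -1 · 4 = -4
  d = 565: μ(565) · φ(565/565) = 1 · 1 = 1
Summing: (μ * φ)(565) = 448 + -112 + -4 + 1 = 333.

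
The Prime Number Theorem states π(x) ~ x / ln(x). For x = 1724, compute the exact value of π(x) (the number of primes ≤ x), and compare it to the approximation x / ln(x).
π(1724) = 269;  x/ln(x) ≈ 231.33;  relative error ≈ 14.00%.

Directly count primes up to 1724: π(1724) = 269. The PNT approximation gives 1724/ln(1724) ≈ 1724/7.45240 ≈ 231.33. Relative error (π(x) − x/ln(x)) / π(x) ≈ 14.00%; the approximation is known to undercount slightly (Li(x) is a better estimate).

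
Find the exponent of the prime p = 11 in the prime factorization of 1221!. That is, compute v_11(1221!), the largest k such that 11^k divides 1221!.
v_11(1221!) = 121

Legendre's formula: v_p(n!) = Σ_{k ≥ 1} ⌊n / p^k⌋. For p = 11, n = 1221, the terms are:
  ⌊1221/11^1⌋ = ⌊1221/11⌋ = 111
  ⌊1221/11^2⌋ = ⌊1221/121⌋ = 10
(the next term ⌊1221/11^3⌋ = 0, terminating the sum). Summing: v_11(1221!) = 111 + 10 = 121.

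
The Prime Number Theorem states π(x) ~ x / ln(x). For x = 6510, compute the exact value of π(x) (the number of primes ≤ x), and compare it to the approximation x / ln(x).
π(6510) = 842;  x/ln(x) ≈ 741.37;  relative error ≈ 11.95%.

Directly count primes up to 6510: π(6510) = 842. The PNT approximation gives 6510/ln(6510) ≈ 6510/8.78109 ≈ 741.37. Relative error (π(x) − x/ln(x)) / π(x) ≈ 11.95%; the approximation is known to undercount slightly (Li(x) is a better estimate).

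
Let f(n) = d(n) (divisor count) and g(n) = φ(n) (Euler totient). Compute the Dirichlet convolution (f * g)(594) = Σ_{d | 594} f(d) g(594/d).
(d * φ)(594) = 1440

Divisors of 594: [1, 2, 3, 6, 9, 11, 18, 22, 27, 33, 54, 66, 99, 198, 297, 594]. For each d | 594:
  d = 1: d(1) · φ(594/1) = 1 · 180 = 180
  d = 2: d(2) · φ(594/2) = 2 · 180 = 360
  d = 3: d(3) · φ(594/3) = 2 · 60 = 120
  d = 6: d(6) · φ(594/6) = 4 · 60 = 240
  d = 9: d(9) · φ(594/9) = 3 · 20 = 60
  d = 11: d(11) · φ(594/11) = 2 · 18 = 36
  d = 18: d(18) · φ(594/18) = 6 · 20 = 120
  d = 22: d(22) · φ(594/22) = 4 · 18 = 72
  d = 27: d(27) · φ(594/27) = 4 · 10 = 40
  d = 33: d(33) · φ(594/33) = 4 · 6 = 24
  d = 54: d(54) · φ(594/54) = 8 · 10 = 80
  d = 66: d(66) · φ(594/66) = 8 · 6 = 48
  d = 99: d(99) · φ(594/99) = 6 · 2 = 12
  d = 198: d(198) · φ(594/198) = 12 · 2 = 24
  d = 297: d(297) · φ(594/297) = 8 · 1 = 8
  d = 594: d(594) · φ(594/594) = 16 · 1 = 16
Summing: (d * φ)(594) = 180 + 360 + 120 + 240 + 60 + 36 + 120 + 72 + 40 + 24 + 80 + 48 + 12 + 24 + 8 + 16 = 1440.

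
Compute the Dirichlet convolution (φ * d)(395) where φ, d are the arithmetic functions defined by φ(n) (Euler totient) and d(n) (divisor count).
(φ * d)(395) = 480

Divisors of 395: [1, 5, 79, 395]. For each d | 395:
  d = 1: φ(1) · d(395/1) = 1 · 4 = 4
  d = 5: φ(5) · d(395/5) = 4 · 2 = 8
  d = 79: φ(79) · d(395/79) = 78 · 2 = 156
  d = 395: φ(395) · d(395/395) = 312 · 1 = 312
Summing: (φ * d)(395) = 4 + 8 + 156 + 312 = 480.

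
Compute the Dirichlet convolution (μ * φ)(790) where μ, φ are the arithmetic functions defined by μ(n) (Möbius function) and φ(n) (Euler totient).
(μ * φ)(790) = 0

Divisors of 790: [1, 2, 5, 10, 79, 158, 395, 790]. For each d | 790:
  d = 1: μ(1) · φ(790/1) = 1 · 312 = 312
  d = 2: μ(2) · φ(790/2) = -1 · 312 = -312
  d = 5: μ(5) · φ(790/5) = -1 · 78 = -78
  d = 10: μ(10) · φ(790/10) = 1 · 78 = 78
  d = 79: μ(79) · φ(790/79) = -1 · 4 = -4
  d = 158: μ(158) · φ(790/158) = 1 · 4 = 4
  d = 395: μ(395) · φ(790/395) = 1 · 1 = 1
  d = 790: μ(790) · φ(790/790) = -1 · 1 = -1
Summing: (μ * φ)(790) = 312 + -312 + -78 + 78 + -4 + 4 + 1 + -1 = 0.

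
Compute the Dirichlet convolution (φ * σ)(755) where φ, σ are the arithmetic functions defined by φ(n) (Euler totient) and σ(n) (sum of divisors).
(φ * σ)(755) = 3020

Divisors of 755: [1, 5, 151, 755]. For each d | 755:
  d = 1: φ(1) · σ(755/1) = 1 · 912 = 912
  d = 5: φ(5) · σ(755/5) = 4 · 152 = 608
  d = 151: φ(151) · σ(755/151) = 150 · 6 = 900
  d = 755: φ(755) · σ(755/755) = 600 · 1 = 600
Summing: (φ * σ)(755) = 912 + 608 + 900 + 600 = 3020.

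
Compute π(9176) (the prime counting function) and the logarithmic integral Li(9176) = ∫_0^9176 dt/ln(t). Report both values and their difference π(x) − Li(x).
π(9176) = 1137;  Li(9176) ≈ 1156.26;  π(x) − Li(x) ≈ -19.26.

Direct count of primes ≤ 9176 gives π(9176) = 1137. Numerical evaluation of the logarithmic integral gives Li(9176) ≈ 1156.26. The difference π(x) − Li(x) ≈ -19.26 is typically negative for small/moderate x (Li(x) overestimates), though Littlewood's theorem shows this sign changes infinitely often.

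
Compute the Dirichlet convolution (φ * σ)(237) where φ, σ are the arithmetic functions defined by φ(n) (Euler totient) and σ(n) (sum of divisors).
(φ * σ)(237) = 948

Divisors of 237: [1, 3, 79, 237]. For each d | 237:
  d = 1: φ(1) · σ(237/1) = 1 · 320 = 320
  d = 3: φ(3) · σ(237/3) = 2 · 80 = 160
  d = 79: φ(79) · σ(237/79) = 78 · 4 = 312
  d = 237: φ(237) · σ(237/237) = 156 · 1 = 156
Summing: (φ * σ)(237) = 320 + 160 + 312 + 156 = 948.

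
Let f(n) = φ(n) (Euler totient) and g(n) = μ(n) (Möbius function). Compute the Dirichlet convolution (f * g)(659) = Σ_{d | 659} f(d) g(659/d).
(φ * μ)(659) = 657

Divisors of 659: [1, 659]. For each d | 659:
  d = 1: φ(1) · μ(659/1) = 1 · -1 = -1
  d = 659: φ(659) · μ(659/659) = 658 · 1 = 658
Summing: (φ * μ)(659) = -1 + 658 = 657.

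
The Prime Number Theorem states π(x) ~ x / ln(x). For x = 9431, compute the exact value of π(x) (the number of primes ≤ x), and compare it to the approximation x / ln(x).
π(9431) = 1167;  x/ln(x) ≈ 1030.51;  relative error ≈ 11.70%.

Directly count primes up to 9431: π(9431) = 1167. The PNT approximation gives 9431/ln(9431) ≈ 9431/9.15176 ≈ 1030.51. Relative error (π(x) − x/ln(x)) / π(x) ≈ 11.70%; the approximation is known to undercount slightly (Li(x) is a better estimate).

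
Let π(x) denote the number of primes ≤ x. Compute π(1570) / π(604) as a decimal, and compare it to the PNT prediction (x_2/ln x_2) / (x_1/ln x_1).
π(1570)/π(604) = 247/110 ≈ 2.2455;  PNT prediction ≈ 2.2619.

π(604) = 110 and π(1570) = 247, so π(1570)/π(604) ≈ 2.2455. The PNT-predicted ratio is (1570/ln(1570)) / (604/ln(604)) ≈ 2.2619. The two agree to within a few percent, as expected.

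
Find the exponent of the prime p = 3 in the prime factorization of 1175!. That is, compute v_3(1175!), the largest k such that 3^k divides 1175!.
v_3(1175!) = 583

Legendre's formula: v_p(n!) = Σ_{k ≥ 1} ⌊n / p^k⌋. For p = 3, n = 1175, the terms are:
  ⌊1175/3^1⌋ = ⌊1175/3⌋ = 391
  ⌊1175/3^2⌋ = ⌊1175/9⌋ = 130
  ⌊1175/3^3⌋ = ⌊1175/27⌋ = 43
  ⌊1175/3^4⌋ = ⌊1175/81⌋ = 14
  ⌊1175/3^5⌋ = ⌊1175/243⌋ = 4
  ⌊1175/3^6⌋ = ⌊1175/729⌋ = 1
(the next term ⌊1175/3^7⌋ = 0, terminating the sum). Summing: v_3(1175!) = 391 + 130 + 43 + 14 + 4 + 1 = 583.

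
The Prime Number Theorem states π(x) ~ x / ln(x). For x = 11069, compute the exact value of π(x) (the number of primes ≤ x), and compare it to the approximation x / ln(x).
π(11069) = 1341;  x/ln(x) ≈ 1188.69;  relative error ≈ 11.36%.

Directly count primes up to 11069: π(11069) = 1341. The PNT approximation gives 11069/ln(11069) ≈ 11069/9.31190 ≈ 1188.69. Relative error (π(x) − x/ln(x)) / π(x) ≈ 11.36%; the approximation is known to undercount slightly (Li(x) is a better estimate).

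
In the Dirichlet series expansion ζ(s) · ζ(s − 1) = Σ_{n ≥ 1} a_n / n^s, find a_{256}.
σ(256) = 511

In the product (Σ m^0/m^s)(Σ k / k^s) = Σ (Σ_{d | n} d) / n^s, the coefficient of 1/n^s is σ(n) = Σ_{d | n} d. For n = 256, divisors are [1, 2, 4, 8, 16, 32, 64, 128, 256]; summing: σ(256) = 511.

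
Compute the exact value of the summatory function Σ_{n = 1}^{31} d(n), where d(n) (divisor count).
Σ_{n ≤ 31} d(n) = 113

Compute d(n) for each 1 ≤ n ≤ 31: d(1) = 1, d(2) = 2, d(3) = 2, d(4) = 3, d(5) = 2, d(6) = 4, d(7) = 2, d(8) = 4, d(9) = 3, d(10) = 4, d(11) = 2, d(12) = 6, d(13) = 2, d(14) = 4, d(15) = 4, d(16) = 5, d(17) = 2, d(18) = 6, d(19) = 2, d(20) = 6, d(21) = 4, d(22) = 4, d(23) = 2, d(24) = 8, d(25) = 3, d(26) = 4, d(27) = 4, d(28) = 6, d(29) = 2, d(30) = 8, d(31) = 2. Summing all 31 values: 113. (Dirichlet's divisor formula: Σ_{n ≤ x} d(n) = x ln(x) + (2γ − 1) x + O(√x). For x = 31, the asymptotic estimate is ≈ 111.24.)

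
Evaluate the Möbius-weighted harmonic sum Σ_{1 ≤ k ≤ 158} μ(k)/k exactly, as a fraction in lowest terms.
Σ μ(k)/k = 11043365287080119932070420984761831999214006413190917276901/1684531761605594992411227004188178295812265268947141782020470

Values of μ(k) for 1 ≤ k ≤ 158: μ(1) = 1, μ(2) = -1, μ(3) = -1, μ(5) = -1, μ(6) = 1, μ(7) = -1, μ(10) = 1, μ(11) = -1, μ(13) = -1, μ(14) = 1, μ(15) = 1, μ(17) = -1, μ(19) = -1, μ(21) = 1, μ(22) = 1, μ(23) = -1, μ(26) = 1, μ(29) = -1, μ(30) = -1, μ(31) = -1, μ(33) = 1, μ(34) = 1, μ(35) = 1, μ(37) = -1, μ(38) = 1, μ(39) = 1, μ(41) = -1, μ(42) = -1, μ(43) = -1, μ(46) = 1, μ(47) = -1, μ(51) = 1, μ(53) = -1, μ(55) = 1, μ(57) = 1, μ(58) = 1, μ(59) = -1, μ(61) = -1, μ(62) = 1, μ(65) = 1, μ(66) = -1, μ(67) = -1, μ(69) = 1, μ(70) = -1, μ(71) = -1, μ(73) = -1, μ(74) = 1, μ(77) = 1, μ(78) = -1, μ(79) = -1, μ(82) = 1, μ(83) = -1, μ(85) = 1, μ(86) = 1, μ(87) = 1, μ(89) = -1, μ(91) = 1, μ(93) = 1, μ(94) = 1, μ(95) = 1, μ(97) = -1, μ(101) = -1, μ(102) = -1, μ(103) = -1, μ(105) = -1, μ(106) = 1, μ(107) = -1, μ(109) = -1, μ(110) = -1, μ(111) = 1, μ(113) = -1, μ(114) = -1, μ(115) = 1, μ(118) = 1, μ(119) = 1, μ(122) = 1, μ(123) = 1, μ(127) = -1, μ(129) = 1, μ(130) = -1, μ(131) = -1, μ(133) = 1, μ(134) = 1, μ(137) = -1, μ(138) = -1, μ(139) = -1, μ(141) = 1, μ(142) = 1, μ(143) = 1, μ(145) = 1, μ(146) = 1, μ(149) = -1, μ(151) = -1, μ(154) = -1, μ(155) = 1, μ(157) = -1, μ(158) = 1, with μ = 0 on non-squarefree integers. Summing μ(k)/k for k where μ(k) ≠ 0 gives 11043365287080119932070420984761831999214006413190917276901/1684531761605594992411227004188178295812265268947141782020470 ≈ 0.0066. (PNT ⟺ this sum → 0 as n → ∞.)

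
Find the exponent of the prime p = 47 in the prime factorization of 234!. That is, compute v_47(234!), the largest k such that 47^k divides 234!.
v_47(234!) = 4

Legendre's formula: v_p(n!) = Σ_{k ≥ 1} ⌊n / p^k⌋. For p = 47, n = 234, the terms are:
  ⌊234/47^1⌋ = ⌊234/47⌋ = 4
(the next term ⌊234/47^2⌋ = 0, terminating the sum). Summing: v_47(234!) = 4 = 4.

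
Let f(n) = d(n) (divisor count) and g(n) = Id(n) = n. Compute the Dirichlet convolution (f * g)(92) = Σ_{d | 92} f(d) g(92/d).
(d * Id)(92) = 275

Divisors of 92: [1, 2, 4, 23, 46, 92]. For each d | 92:
  d = 1: d(1) · Id(92/1) = 1 · 92 = 92
  d = 2: d(2) · Id(92/2) = 2 · 46 = 92
  d = 4: d(4) · Id(92/4) = 3 · 23 = 69
  d = 23: d(23) · Id(92/23) = 2 · 4 = 8
  d = 46: d(46) · Id(92/46) = 4 · 2 = 8
  d = 92: d(92) · Id(92/92) = 6 · 1 = 6
Summing: (d * Id)(92) = 92 + 92 + 69 + 8 + 8 + 6 = 275.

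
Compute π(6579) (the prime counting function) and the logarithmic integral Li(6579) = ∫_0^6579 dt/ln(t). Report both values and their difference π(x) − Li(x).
π(6579) = 851;  Li(6579) ≈ 866.61;  π(x) − Li(x) ≈ -15.61.

Direct count of primes ≤ 6579 gives π(6579) = 851. Numerical evaluation of the logarithmic integral gives Li(6579) ≈ 866.61. The difference π(x) − Li(x) ≈ -15.61 is typically negative for small/moderate x (Li(x) overestimates), though Littlewood's theorem shows this sign changes infinitely often.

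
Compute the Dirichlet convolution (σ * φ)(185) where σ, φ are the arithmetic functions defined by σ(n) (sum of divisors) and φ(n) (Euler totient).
(σ * φ)(185) = 740

Divisors of 185: [1, 5, 37, 185]. For each d | 185:
  d = 1: σ(1) · φ(185/1) = 1 · 144 = 144
  d = 5: σ(5) · φ(185/5) = 6 · 36 = 216
  d = 37: σ(37) · φ(185/37) = 38 · 4 = 152
  d = 185: σ(185) · φ(185/185) = 228 · 1 = 228
Summing: (σ * φ)(185) = 144 + 216 + 152 + 228 = 740.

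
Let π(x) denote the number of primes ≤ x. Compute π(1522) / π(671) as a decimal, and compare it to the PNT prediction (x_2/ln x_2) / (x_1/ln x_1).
π(1522)/π(671) = 240/121 ≈ 1.9835;  PNT prediction ≈ 2.0147.

π(671) = 121 and π(1522) = 240, so π(1522)/π(671) ≈ 1.9835. The PNT-predicted ratio is (1522/ln(1522)) / (671/ln(671)) ≈ 2.0147. The two agree to within a few percent, as expected.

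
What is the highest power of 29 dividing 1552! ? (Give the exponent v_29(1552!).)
v_29(1552!) = 54

Legendre's formula: v_p(n!) = Σ_{k ≥ 1} ⌊n / p^k⌋. For p = 29, n = 1552, the terms are:
  ⌊1552/29^1⌋ = ⌊1552/29⌋ = 53
  ⌊1552/29^2⌋ = ⌊1552/841⌋ = 1
(the next term ⌊1552/29^3⌋ = 0, terminating the sum). Summing: v_29(1552!) = 53 + 1 = 54.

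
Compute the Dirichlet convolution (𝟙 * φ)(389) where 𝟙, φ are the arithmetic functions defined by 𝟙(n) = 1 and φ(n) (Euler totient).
(𝟙 * φ)(389) = 389

Divisors of 389: [1, 389]. For each d | 389:
  d = 1: 𝟙(1) · φ(389/1) = 1 · 388 = 388
  d = 389: 𝟙(389) · φ(389/389) = 1 · 1 = 1
Summing: (𝟙 * φ)(389) = 388 + 1 = 389.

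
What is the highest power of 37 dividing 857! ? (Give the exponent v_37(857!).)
v_37(857!) = 23

Legendre's formula: v_p(n!) = Σ_{k ≥ 1} ⌊n / p^k⌋. For p = 37, n = 857, the terms are:
  ⌊857/37^1⌋ = ⌊857/37⌋ = 23
(the next term ⌊857/37^2⌋ = 0, terminating the sum). Summing: v_37(857!) = 23 = 23.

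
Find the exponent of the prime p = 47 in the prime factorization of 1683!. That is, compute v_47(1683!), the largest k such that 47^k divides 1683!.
v_47(1683!) = 35

Legendre's formula: v_p(n!) = Σ_{k ≥ 1} ⌊n / p^k⌋. For p = 47, n = 1683, the terms are:
  ⌊1683/47^1⌋ = ⌊1683/47⌋ = 35
(the next term ⌊1683/47^2⌋ = 0, terminating the sum). Summing: v_47(1683!) = 35 = 35.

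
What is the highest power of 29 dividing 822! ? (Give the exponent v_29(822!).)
v_29(822!) = 28

Legendre's formula: v_p(n!) = Σ_{k ≥ 1} ⌊n / p^k⌋. For p = 29, n = 822, the terms are:
  ⌊822/29^1⌋ = ⌊822/29⌋ = 28
(the next term ⌊822/29^2⌋ = 0, terminating the sum). Summing: v_29(822!) = 28 = 28.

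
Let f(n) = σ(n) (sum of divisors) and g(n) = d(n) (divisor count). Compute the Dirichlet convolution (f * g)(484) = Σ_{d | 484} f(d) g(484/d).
(σ * d)(484) = 2560

Divisors of 484: [1, 2, 4, 11, 22, 44, 121, 242, 484]. For each d | 484:
  d = 1: σ(1) · d(484/1) = 1 · 9 = 9
  d = 2: σ(2) · d(484/2) = 3 · 6 = 18
  d = 4: σ(4) · d(484/4) = 7 · 3 = 21
  d = 11: σ(11) · d(484/11) = 12 · 6 = 72
  d = 22: σ(22) · d(484/22) = 36 · 4 = 144
  d = 44: σ(44) · d(484/44) = 84 · 2 = 168
  d = 121: σ(121) · d(484/121) = 133 · 3 = 399
  d = 242: σ(242) · d(484/242) = 399 · 2 = 798
  d = 484: σ(484) · d(484/484) = 931 · 1 = 931
Summing: (σ * d)(484) = 9 + 18 + 21 + 72 + 144 + 168 + 399 + 798 + 931 = 2560.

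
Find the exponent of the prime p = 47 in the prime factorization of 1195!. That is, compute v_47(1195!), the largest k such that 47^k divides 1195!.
v_47(1195!) = 25

Legendre's formula: v_p(n!) = Σ_{k ≥ 1} ⌊n / p^k⌋. For p = 47, n = 1195, the terms are:
  ⌊1195/47^1⌋ = ⌊1195/47⌋ = 25
(the next term ⌊1195/47^2⌋ = 0, terminating the sum). Summing: v_47(1195!) = 25 = 25.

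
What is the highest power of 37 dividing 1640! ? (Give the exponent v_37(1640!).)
v_37(1640!) = 45

Legendre's formula: v_p(n!) = Σ_{k ≥ 1} ⌊n / p^k⌋. For p = 37, n = 1640, the terms are:
  ⌊1640/37^1⌋ = ⌊1640/37⌋ = 44
  ⌊1640/37^2⌋ = ⌊1640/1369⌋ = 1
(the next term ⌊1640/37^3⌋ = 0, terminating the sum). Summing: v_37(1640!) = 44 + 1 = 45.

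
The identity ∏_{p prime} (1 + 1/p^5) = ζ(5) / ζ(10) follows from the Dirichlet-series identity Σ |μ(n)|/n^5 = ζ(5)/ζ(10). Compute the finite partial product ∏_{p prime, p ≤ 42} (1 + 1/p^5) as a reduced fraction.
∏ = 2294199100859320856712044015489323376462628228169728/2214697106235397372754351012341556576135326393821335

The primes p ≤ 42 are [2, 3, 5, 7, 11, 13, 17, 19, 23, 29, 31, 37, 41]. For each, (1 + 1/p^5) = (p^5 + 1)/p^5. Multiplying these fractions over p ∈ [2, 3, 5, 7, 11, 13, 17, 19, 23, 29, 31, 37, 41] gives 2294199100859320856712044015489323376462628228169728/2214697106235397372754351012341556576135326393821335. (In the limit P → ∞ this tends to ζ(5)/ζ(10).)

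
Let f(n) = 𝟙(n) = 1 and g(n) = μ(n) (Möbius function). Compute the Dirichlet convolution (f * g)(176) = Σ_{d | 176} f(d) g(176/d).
(𝟙 * μ)(176) = 0

Divisors of 176: [1, 2, 4, 8, 11, 16, 22, 44, 88, 176]. For each d | 176:
  d = 1: 𝟙(1) · μ(176/1) = 1 · 0 = 0
  d = 2: 𝟙(2) · μ(176/2) = 1 · 0 = 0
  d = 4: 𝟙(4) · μ(176/4) = 1 · 0 = 0
  d = 8: 𝟙(8) · μ(176/8) = 1 · 1 = 1
  d = 11: 𝟙(11) · μ(176/11) = 1 · 0 = 0
  d = 16: 𝟙(16) · μ(176/16) = 1 · -1 = -1
  d = 22: 𝟙(22) · μ(176/22) = 1 · 0 = 0
  d = 44: 𝟙(44) · μ(176/44) = 1 · 0 = 0
  d = 88: 𝟙(88) · μ(176/88) = 1 · -1 = -1
  d = 176: 𝟙(176) · μ(176/176) = 1 · 1 = 1
Summing: (𝟙 * μ)(176) = 0 + 0 + 0 + 1 + 0 + -1 + 0 + 0 + -1 + 1 = 0.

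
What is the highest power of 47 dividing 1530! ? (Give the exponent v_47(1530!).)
v_47(1530!) = 32

Legendre's formula: v_p(n!) = Σ_{k ≥ 1} ⌊n / p^k⌋. For p = 47, n = 1530, the terms are:
  ⌊1530/47^1⌋ = ⌊1530/47⌋ = 32
(the next term ⌊1530/47^2⌋ = 0, terminating the sum). Summing: v_47(1530!) = 32 = 32.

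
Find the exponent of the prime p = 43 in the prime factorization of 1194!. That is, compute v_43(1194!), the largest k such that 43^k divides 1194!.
v_43(1194!) = 27

Legendre's formula: v_p(n!) = Σ_{k ≥ 1} ⌊n / p^k⌋. For p = 43, n = 1194, the terms are:
  ⌊1194/43^1⌋ = ⌊1194/43⌋ = 27
(the next term ⌊1194/43^2⌋ = 0, terminating the sum). Summing: v_43(1194!) = 27 = 27.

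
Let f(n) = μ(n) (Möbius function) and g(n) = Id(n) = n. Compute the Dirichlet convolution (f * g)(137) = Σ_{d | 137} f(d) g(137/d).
(μ * Id)(137) = 136

Divisors of 137: [1, 137]. For each d | 137:
  d = 1: μ(1) · Id(137/1) = 1 · 137 = 137
  d = 137: μ(137) · Id(137/137) = -1 · 1 = -1
Summing: (μ * Id)(137) = 137 + -1 = 136.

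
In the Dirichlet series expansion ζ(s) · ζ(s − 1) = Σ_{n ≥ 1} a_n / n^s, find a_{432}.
σ(432) = 1240

In the product (Σ m^0/m^s)(Σ k / k^s) = Σ (Σ_{d | n} d) / n^s, the coefficient of 1/n^s is σ(n) = Σ_{d | n} d. For n = 432, divisors are [1, 2, 3, 4, 6, 8, 9, 12, 16, 18, 24, 27, 36, 48, 54, 72, 108, 144, 216, 432]; summing: σ(432) = 1240.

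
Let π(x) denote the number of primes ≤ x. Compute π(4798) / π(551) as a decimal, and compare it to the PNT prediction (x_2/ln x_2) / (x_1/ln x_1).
π(4798)/π(551) = 645/101 ≈ 6.3861;  PNT prediction ≈ 6.4844.

π(551) = 101 and π(4798) = 645, so π(4798)/π(551) ≈ 6.3861. The PNT-predicted ratio is (4798/ln(4798)) / (551/ln(551)) ≈ 6.4844. The two agree to within a few percent, as expected.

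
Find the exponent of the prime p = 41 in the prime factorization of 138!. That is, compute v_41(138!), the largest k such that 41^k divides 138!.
v_41(138!) = 3

Legendre's formula: v_p(n!) = Σ_{k ≥ 1} ⌊n / p^k⌋. For p = 41, n = 138, the terms are:
  ⌊138/41^1⌋ = ⌊138/41⌋ = 3
(the next term ⌊138/41^2⌋ = 0, terminating the sum). Summing: v_41(138!) = 3 = 3.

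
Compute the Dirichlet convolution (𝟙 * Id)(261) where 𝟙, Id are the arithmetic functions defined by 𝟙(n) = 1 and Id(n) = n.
(𝟙 * Id)(261) = 390

Divisors of 261: [1, 3, 9, 29, 87, 261]. For each d | 261:
  d = 1: 𝟙(1) · Id(261/1) = 1 · 261 = 261
  d = 3: 𝟙(3) · Id(261/3) = 1 · 87 = 87
  d = 9: 𝟙(9) · Id(261/9) = 1 · 29 = 29
  d = 29: 𝟙(29) · Id(261/29) = 1 · 9 = 9
  d = 87: 𝟙(87) · Id(261/87) = 1 · 3 = 3
  d = 261: 𝟙(261) · Id(261/261) = 1 · 1 = 1
Summing: (𝟙 * Id)(261) = 261 + 87 + 29 + 9 + 3 + 1 = 390.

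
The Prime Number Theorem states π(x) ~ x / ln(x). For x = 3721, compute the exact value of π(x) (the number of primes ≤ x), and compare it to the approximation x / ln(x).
π(3721) = 519;  x/ln(x) ≈ 452.58;  relative error ≈ 12.80%.

Directly count primes up to 3721: π(3721) = 519. The PNT approximation gives 3721/ln(3721) ≈ 3721/8.22175 ≈ 452.58. Relative error (π(x) − x/ln(x)) / π(x) ≈ 12.80%; the approximation is known to undercount slightly (Li(x) is a better estimate).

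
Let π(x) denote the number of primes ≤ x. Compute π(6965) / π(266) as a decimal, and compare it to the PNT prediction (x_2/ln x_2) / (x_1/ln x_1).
π(6965)/π(266) = 894/56 ≈ 15.9643;  PNT prediction ≈ 16.5222.

π(266) = 56 and π(6965) = 894, so π(6965)/π(266) ≈ 15.9643. The PNT-predicted ratio is (6965/ln(6965)) / (266/ln(266)) ≈ 16.5222. The two agree to within a few percent, as expected.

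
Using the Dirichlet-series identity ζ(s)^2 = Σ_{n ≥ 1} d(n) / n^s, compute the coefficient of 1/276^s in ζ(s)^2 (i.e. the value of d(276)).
d(276) = 12

ζ(s)^2 = (Σ 1/m^s)(Σ 1/k^s). The coefficient of 1/n^s in the product is the number of ordered pairs (m, k) with mk = n, which equals d(n). For n = 276, divisors are [1, 2, 3, 4, 6, 12, 23, 46, 69, 92, 138, 276], so d(276) = 12.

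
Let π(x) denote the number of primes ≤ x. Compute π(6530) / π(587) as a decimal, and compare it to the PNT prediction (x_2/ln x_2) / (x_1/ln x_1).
π(6530)/π(587) = 844/107 ≈ 7.8879;  PNT prediction ≈ 8.0734.

π(587) = 107 and π(6530) = 844, so π(6530)/π(587) ≈ 7.8879. The PNT-predicted ratio is (6530/ln(6530)) / (587/ln(587)) ≈ 8.0734. The two agree to within a few percent, as expected.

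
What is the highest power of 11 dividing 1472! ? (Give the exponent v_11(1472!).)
v_11(1472!) = 146

Legendre's formula: v_p(n!) = Σ_{k ≥ 1} ⌊n / p^k⌋. For p = 11, n = 1472, the terms are:
  ⌊1472/11^1⌋ = ⌊1472/11⌋ = 133
  ⌊1472/11^2⌋ = ⌊1472/121⌋ = 12
  ⌊1472/11^3⌋ = ⌊1472/1331⌋ = 1
(the next term ⌊1472/11^4⌋ = 0, terminating the sum). Summing: v_11(1472!) = 133 + 12 + 1 = 146.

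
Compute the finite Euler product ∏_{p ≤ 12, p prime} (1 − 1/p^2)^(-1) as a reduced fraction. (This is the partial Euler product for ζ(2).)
∏ = 29645/18432

The primes p ≤ 12 are [2, 3, 5, 7, 11]. For each prime, (1 − 1/p^2)^(-1) = p^2 / (p^2 − 1). The product is (1 − 1/2^2)^(-1), (1 − 1/3^2)^(-1), (1 − 1/5^2)^(-1), (1 − 1/7^2)^(-1), (1 − 1/11^2)^(-1) = ∏ p^2 / (p^2 − 1) = 29645/18432.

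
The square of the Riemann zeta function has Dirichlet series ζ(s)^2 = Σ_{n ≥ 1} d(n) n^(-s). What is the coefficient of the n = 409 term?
d(409) = 2

ζ(s)^2 = (Σ 1/m^s)(Σ 1/k^s). The coefficient of 1/n^s in the product is the number of ordered pairs (m, k) with mk = n, which equals d(n). For n = 409, divisors are [1, 409], so d(409) = 2.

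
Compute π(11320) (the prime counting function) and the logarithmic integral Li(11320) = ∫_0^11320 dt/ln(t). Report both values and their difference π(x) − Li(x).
π(11320) = 1368;  Li(11320) ≈ 1388.48;  π(x) − Li(x) ≈ -20.48.

Direct count of primes ≤ 11320 gives π(11320) = 1368. Numerical evaluation of the logarithmic integral gives Li(11320) ≈ 1388.48. The difference π(x) − Li(x) ≈ -20.48 is typically negative for small/moderate x (Li(x) overestimates), though Littlewood's theorem shows this sign changes infinitely often.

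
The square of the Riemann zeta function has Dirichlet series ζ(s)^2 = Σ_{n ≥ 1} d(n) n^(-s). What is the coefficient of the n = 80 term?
d(80) = 10

ζ(s)^2 = (Σ 1/m^s)(Σ 1/k^s). The coefficient of 1/n^s in the product is the number of ordered pairs (m, k) with mk = n, which equals d(n). For n = 80, divisors are [1, 2, 4, 5, 8, 10, 16, 20, 40, 80], so d(80) = 10.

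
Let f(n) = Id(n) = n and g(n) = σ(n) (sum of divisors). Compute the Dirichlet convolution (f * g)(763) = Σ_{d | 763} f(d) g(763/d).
(Id * σ)(763) = 3285

Divisors of 763: [1, 7, 109, 763]. For each d | 763:
  d = 1: Id(1) · σ(763/1) = 1 · 880 = 880
  d = 7: Id(7) · σ(763/7) = 7 · 110 = 770
  d = 109: Id(109) · σ(763/109) = 109 · 8 = 872
  d = 763: Id(763) · σ(763/763) = 763 · 1 = 763
Summing: (Id * σ)(763) = 880 + 770 + 872 + 763 = 3285.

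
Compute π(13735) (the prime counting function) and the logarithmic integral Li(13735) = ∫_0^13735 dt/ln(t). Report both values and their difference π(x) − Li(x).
π(13735) = 1625;  Li(13735) ≈ 1644.47;  π(x) − Li(x) ≈ -19.47.

Direct count of primes ≤ 13735 gives π(13735) = 1625. Numerical evaluation of the logarithmic integral gives Li(13735) ≈ 1644.47. The difference π(x) − Li(x) ≈ -19.47 is typically negative for small/moderate x (Li(x) overestimates), though Littlewood's theorem shows this sign changes infinitely often.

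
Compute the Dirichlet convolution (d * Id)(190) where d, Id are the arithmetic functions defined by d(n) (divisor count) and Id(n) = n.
(d * Id)(190) = 588

Divisors of 190: [1, 2, 5, 10, 19, 38, 95, 190]. For each d | 190:
  d = 1: d(1) · Id(190/1) = 1 · 190 = 190
  d = 2: d(2) · Id(190/2) = 2 · 95 = 190
  d = 5: d(5) · Id(190/5) = 2 · 38 = 76
  d = 10: d(10) · Id(190/10) = 4 · 19 = 76
  d = 19: d(19) · Id(190/19) = 2 · 10 = 20
  d = 38: d(38) · Id(190/38) = 4 · 5 = 20
  d = 95: d(95) · Id(190/95) = 4 · 2 = 8
  d = 190: d(190) · Id(190/190) = 8 · 1 = 8
Summing: (d * Id)(190) = 190 + 190 + 76 + 76 + 20 + 20 + 8 + 8 = 588.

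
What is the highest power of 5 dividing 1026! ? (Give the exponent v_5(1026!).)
v_5(1026!) = 255

Legendre's formula: v_p(n!) = Σ_{k ≥ 1} ⌊n / p^k⌋. For p = 5, n = 1026, the terms are:
  ⌊1026/5^1⌋ = ⌊1026/5⌋ = 205
  ⌊1026/5^2⌋ = ⌊1026/25⌋ = 41
  ⌊1026/5^3⌋ = ⌊1026/125⌋ = 8
  ⌊1026/5^4⌋ = ⌊1026/625⌋ = 1
(the next term ⌊1026/5^5⌋ = 0, terminating the sum). Summing: v_5(1026!) = 205 + 41 + 8 + 1 = 255.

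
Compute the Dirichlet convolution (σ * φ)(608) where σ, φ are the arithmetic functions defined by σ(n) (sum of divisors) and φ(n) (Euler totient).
(σ * φ)(608) = 7296

Divisors of 608: [1, 2, 4, 8, 16, 19, 32, 38, 76, 152, 304, 608]. For each d | 608:
  d = 1: σ(1) · φ(608/1) = 1 · 288 = 288
  d = 2: σ(2) · φ(608/2) = 3 · 144 = 432
  d = 4: σ(4) · φ(608/4) = 7 · 72 = 504
  d = 8: σ(8) · φ(608/8) = 15 · 36 = 540
  d = 16: σ(16) · φ(608/16) = 31 · 18 = 558
  d = 19: σ(19) · φ(608/19) = 20 · 16 = 320
  d = 32: σ(32) · φ(608/32) = 63 · 18 = 1134
  d = 38: σ(38) · φ(608/38) = 60 · 8 = 480
  d = 76: σ(76) · φ(608/76) = 140 · 4 = 560
  d = 152: σ(152) · φ(608/152) = 300 · 2 = 600
  d = 304: σ(304) · φ(608/304) = 620 · 1 = 620
  d = 608: σ(608) · φ(608/608) = 1260 · 1 = 1260
Summing: (σ * φ)(608) = 288 + 432 + 504 + 540 + 558 + 320 + 1134 + 480 + 560 + 600 + 620 + 1260 = 7296.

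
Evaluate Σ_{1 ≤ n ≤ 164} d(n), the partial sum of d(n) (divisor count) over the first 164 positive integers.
Σ_{n ≤ 164} d(n) = 864

Compute d(n) for each 1 ≤ n ≤ 164: d(1) = 1, d(2) = 2, d(3) = 2, d(4) = 3, d(5) = 2, d(6) = 4, d(7) = 2, d(8) = 4, d(9) = 3, d(10) = 4, d(11) = 2, d(12) = 6, d(13) = 2, d(14) = 4, d(15) = 4, d(16) = 5, d(17) = 2, d(18) = 6, d(19) = 2, d(20) = 6, d(21) = 4, d(22) = 4, d(23) = 2, d(24) = 8, d(25) = 3, d(26) = 4, d(27) = 4, d(28) = 6, d(29) = 2, d(30) = 8, d(31) = 2, d(32) = 6, d(33) = 4, d(34) = 4, d(35) = 4, d(36) = 9, d(37) = 2, d(38) = 4, d(39) = 4, d(40) = 8, d(41) = 2, d(42) = 8, d(43) = 2, d(44) = 6, d(45) = 6, d(46) = 4, d(47) = 2, d(48) = 10, d(49) = 3, d(50) = 6, d(51) = 4, d(52) = 6, d(53) = 2, d(54) = 8, d(55) = 4, d(56) = 8, d(57) = 4, d(58) = 4, d(59) = 2, d(60) = 12, d(61) = 2, d(62) = 4, d(63) = 6, d(64) = 7, d(65) = 4, d(66) = 8, d(67) = 2, d(68) = 6, d(69) = 4, d(70) = 8, d(71) = 2, d(72) = 12, d(73) = 2, d(74) = 4, d(75) = 6, d(76) = 6, d(77) = 4, d(78) = 8, d(79) = 2, d(80) = 10, d(81) = 5, d(82) = 4, d(83) = 2, d(84) = 12, d(85) = 4, d(86) = 4, d(87) = 4, d(88) = 8, d(89) = 2, d(90) = 12, d(91) = 4, d(92) = 6, d(93) = 4, d(94) = 4, d(95) = 4, d(96) = 12, d(97) = 2, d(98) = 6, d(99) = 6, d(100) = 9, d(101) = 2, d(102) = 8, d(103) = 2, d(104) = 8, d(105) = 8, d(106) = 4, d(107) = 2, d(108) = 12, d(109) = 2, d(110) = 8, d(111) = 4, d(112) = 10, d(113) = 2, d(114) = 8, d(115) = 4, d(116) = 6, d(117) = 6, d(118) = 4, d(119) = 4, d(120) = 16, d(121) = 3, d(122) = 4, d(123) = 4, d(124) = 6, d(125) = 4, d(126) = 12, d(127) = 2, d(128) = 8, d(129) = 4, d(130) = 8, d(131) = 2, d(132) = 12, d(133) = 4, d(134) = 4, d(135) = 8, d(136) = 8, d(137) = 2, d(138) = 8, d(139) = 2, d(140) = 12, d(141) = 4, d(142) = 4, d(143) = 4, d(144) = 15, d(145) = 4, d(146) = 4, d(147) = 6, d(148) = 6, d(149) = 2, d(150) = 12, d(151) = 2, d(152) = 8, d(153) = 6, d(154) = 8, d(155) = 4, d(156) = 12, d(157) = 2, d(158) = 4, d(159) = 4, d(160) = 12, d(161) = 4, d(162) = 10, d(163) = 2, d(164) = 6. Summing all 164 values: 864. (Dirichlet's divisor formula: Σ_{n ≤ x} d(n) = x ln(x) + (2γ − 1) x + O(√x). For x = 164, the asymptotic estimate is ≈ 861.70.)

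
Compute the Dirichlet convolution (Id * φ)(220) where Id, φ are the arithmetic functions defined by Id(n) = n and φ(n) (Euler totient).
(Id * φ)(220) = 1512

Divisors of 220: [1, 2, 4, 5, 10, 11, 20, 22, 44, 55, 110, 220]. For each d | 220:
  d = 1: Id(1) · φ(220/1) = 1 · 80 = 80
  d = 2: Id(2) · φ(220/2) = 2 · 40 = 80
  d = 4: Id(4) · φ(220/4) = 4 · 40 = 160
  d = 5: Id(5) · φ(220/5) = 5 · 20 = 100
  d = 10: Id(10) · φ(220/10) = 10 · 10 = 100
  d = 11: Id(11) · φ(220/11) = 11 · 8 = 88
  d = 20: Id(20) · φ(220/20) = 20 · 10 = 200
  d = 22: Id(22) · φ(220/22) = 22 · 4 = 88
  d = 44: Id(44) · φ(220/44) = 44 · 4 = 176
  d = 55: Id(55) · φ(220/55) = 55 · 2 = 110
  d = 110: Id(110) · φ(220/110) = 110 · 1 = 110
  d = 220: Id(220) · φ(220/220) = 220 · 1 = 220
Summing: (Id * φ)(220) = 80 + 80 + 160 + 100 + 100 + 88 + 200 + 88 + 176 + 110 + 110 + 220 = 1512.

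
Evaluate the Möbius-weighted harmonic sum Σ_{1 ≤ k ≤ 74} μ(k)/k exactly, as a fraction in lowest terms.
Σ μ(k)/k = -7431196043498463691814948/581852579989271773580304621

Values of μ(k) for 1 ≤ k ≤ 74: μ(1) = 1, μ(2) = -1, μ(3) = -1, μ(5) = -1, μ(6) = 1, μ(7) = -1, μ(10) = 1, μ(11) = -1, μ(13) = -1, μ(14) = 1, μ(15) = 1, μ(17) = -1, μ(19) = -1, μ(21) = 1, μ(22) = 1, μ(23) = -1, μ(26) = 1, μ(29) = -1, μ(30) = -1, μ(31) = -1, μ(33) = 1, μ(34) = 1, μ(35) = 1, μ(37) = -1, μ(38) = 1, μ(39) = 1, μ(41) = -1, μ(42) = -1, μ(43) = -1, μ(46) = 1, μ(47) = -1, μ(51) = 1, μ(53) = -1, μ(55) = 1, μ(57) = 1, μ(58) = 1, μ(59) = -1, μ(61) = -1, μ(62) = 1, μ(65) = 1, μ(66) = -1, μ(67) = -1, μ(69) = 1, μ(70) = -1, μ(71) = -1, μ(73) = -1, μ(74) = 1, with μ = 0 on non-squarefree integers. Summing μ(k)/k for k where μ(k) ≠ 0 gives -7431196043498463691814948/581852579989271773580304621 ≈ -0.0128. (PNT ⟺ this sum → 0 as n → ∞.)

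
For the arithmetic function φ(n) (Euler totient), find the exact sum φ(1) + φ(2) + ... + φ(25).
Σ_{n ≤ 25} φ(n) = 200

Compute φ(n) for each 1 ≤ n ≤ 25: φ(1) = 1, φ(2) = 1, φ(3) = 2, φ(4) = 2, φ(5) = 4, φ(6) = 2, φ(7) = 6, φ(8) = 4, φ(9) = 6, φ(10) = 4, φ(11) = 10, φ(12) = 4, φ(13) = 12, φ(14) = 6, φ(15) = 8, φ(16) = 8, φ(17) = 16, φ(18) = 6, φ(19) = 18, φ(20) = 8, φ(21) = 12, φ(22) = 10, φ(23) = 22, φ(24) = 8, φ(25) = 20. Summing all 25 values: 200. (Average order: Σ_{n ≤ x} φ(n) ~ (3/π²) x². For x = 25, (3/π²)·25² ≈ 189.98.)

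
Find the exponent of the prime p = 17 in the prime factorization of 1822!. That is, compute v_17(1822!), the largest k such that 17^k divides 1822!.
v_17(1822!) = 113

Legendre's formula: v_p(n!) = Σ_{k ≥ 1} ⌊n / p^k⌋. For p = 17, n = 1822, the terms are:
  ⌊1822/17^1⌋ = ⌊1822/17⌋ = 107
  ⌊1822/17^2⌋ = ⌊1822/289⌋ = 6
(the next term ⌊1822/17^3⌋ = 0, terminating the sum). Summing: v_17(1822!) = 107 + 6 = 113.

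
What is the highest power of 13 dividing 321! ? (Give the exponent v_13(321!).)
v_13(321!) = 25

Legendre's formula: v_p(n!) = Σ_{k ≥ 1} ⌊n / p^k⌋. For p = 13, n = 321, the terms are:
  ⌊321/13^1⌋ = ⌊321/13⌋ = 24
  ⌊321/13^2⌋ = ⌊321/169⌋ = 1
(the next term ⌊321/13^3⌋ = 0, terminating the sum). Summing: v_13(321!) = 24 + 1 = 25.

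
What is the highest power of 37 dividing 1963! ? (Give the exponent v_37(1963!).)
v_37(1963!) = 54

Legendre's formula: v_p(n!) = Σ_{k ≥ 1} ⌊n / p^k⌋. For p = 37, n = 1963, the terms are:
  ⌊1963/37^1⌋ = ⌊1963/37⌋ = 53
  ⌊1963/37^2⌋ = ⌊1963/1369⌋ = 1
(the next term ⌊1963/37^3⌋ = 0, terminating the sum). Summing: v_37(1963!) = 53 + 1 = 54.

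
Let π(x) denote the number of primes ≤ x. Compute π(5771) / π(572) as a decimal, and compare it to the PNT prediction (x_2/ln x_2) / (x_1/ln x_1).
π(5771)/π(572) = 757/105 ≈ 7.2095;  PNT prediction ≈ 7.3964.

π(572) = 105 and π(5771) = 757, so π(5771)/π(572) ≈ 7.2095. The PNT-predicted ratio is (5771/ln(5771)) / (572/ln(572)) ≈ 7.3964. The two agree to within a few percent, as expected.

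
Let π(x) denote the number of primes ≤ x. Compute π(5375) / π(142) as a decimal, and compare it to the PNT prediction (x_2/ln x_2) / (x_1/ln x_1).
π(5375)/π(142) = 708/34 ≈ 20.8235;  PNT prediction ≈ 21.8392.

π(142) = 34 and π(5375) = 708, so π(5375)/π(142) ≈ 20.8235. The PNT-predicted ratio is (5375/ln(5375)) / (142/ln(142)) ≈ 21.8392. The two agree to within a few percent, as expected.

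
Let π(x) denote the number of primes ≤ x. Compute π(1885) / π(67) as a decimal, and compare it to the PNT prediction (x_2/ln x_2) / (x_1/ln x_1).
π(1885)/π(67) = 289/19 ≈ 15.2105;  PNT prediction ≈ 15.6857.

π(67) = 19 and π(1885) = 289, so π(1885)/π(67) ≈ 15.2105. The PNT-predicted ratio is (1885/ln(1885)) / (67/ln(67)) ≈ 15.6857. The two agree to within a few percent, as expected.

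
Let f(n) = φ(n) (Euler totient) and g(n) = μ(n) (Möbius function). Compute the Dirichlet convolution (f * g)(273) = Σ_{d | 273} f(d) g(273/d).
(φ * μ)(273) = 55

Divisors of 273: [1, 3, 7, 13, 21, 39, 91, 273]. For each d | 273:
  d = 1: φ(1) · μ(273/1) = 1 · -1 = -1
  d = 3: φ(3) · μ(273/3) = 2 · 1 = 2
  d = 7: φ(7) · μ(273/7) = 6 · 1 = 6
  d = 13: φ(13) · μ(273/13) = 12 · 1 = 12
  d = 21: φ(21) · μ(273/21) = 12 · -1 = -12
  d = 39: φ(39) · μ(273/39) = 24 · -1 = -24
  d = 91: φ(91) · μ(273/91) = 72 · -1 = -72
  d = 273: φ(273) · μ(273/273) = 144 · 1 = 144
Summing: (φ * μ)(273) = -1 + 2 + 6 + 12 + -12 + -24 + -72 + 144 = 55.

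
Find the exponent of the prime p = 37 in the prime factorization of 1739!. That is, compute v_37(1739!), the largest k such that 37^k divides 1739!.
v_37(1739!) = 48

Legendre's formula: v_p(n!) = Σ_{k ≥ 1} ⌊n / p^k⌋. For p = 37, n = 1739, the terms are:
  ⌊1739/37^1⌋ = ⌊1739/37⌋ = 47
  ⌊1739/37^2⌋ = ⌊1739/1369⌋ = 1
(the next term ⌊1739/37^3⌋ = 0, terminating the sum). Summing: v_37(1739!) = 47 + 1 = 48.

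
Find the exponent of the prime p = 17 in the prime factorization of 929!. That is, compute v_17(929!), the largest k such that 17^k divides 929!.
v_17(929!) = 57

Legendre's formula: v_p(n!) = Σ_{k ≥ 1} ⌊n / p^k⌋. For p = 17, n = 929, the terms are:
  ⌊929/17^1⌋ = ⌊929/17⌋ = 54
  ⌊929/17^2⌋ = ⌊929/289⌋ = 3
(the next term ⌊929/17^3⌋ = 0, terminating the sum). Summing: v_17(929!) = 54 + 3 = 57.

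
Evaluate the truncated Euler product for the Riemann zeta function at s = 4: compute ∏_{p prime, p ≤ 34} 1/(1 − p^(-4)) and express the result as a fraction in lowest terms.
∏ = 44480956869217573792253389310087/41097743855049154662236160000000

The primes p ≤ 34 are [2, 3, 5, 7, 11, 13, 17, 19, 23, 29, 31]. For each prime, (1 − 1/p^4)^(-1) = p^4 / (p^4 − 1). The product is (1 − 1/2^4)^(-1), (1 − 1/3^4)^(-1), (1 − 1/5^4)^(-1), (1 − 1/7^4)^(-1), (1 − 1/11^4)^(-1), (1 − 1/13^4)^(-1), (1 − 1/17^4)^(-1), (1 − 1/19^4)^(-1), (1 − 1/23^4)^(-1), (1 − 1/29^4)^(-1), (1 − 1/31^4)^(-1) = ∏ p^4 / (p^4 − 1) = 44480956869217573792253389310087/41097743855049154662236160000000.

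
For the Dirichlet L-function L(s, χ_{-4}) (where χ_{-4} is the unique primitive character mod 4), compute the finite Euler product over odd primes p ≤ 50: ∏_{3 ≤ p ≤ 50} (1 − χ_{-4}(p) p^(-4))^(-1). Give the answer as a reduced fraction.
∏ = 424022009220093808147330044599350686845258380222853/428762185161728930691534489551822091105495385374720

The odd primes p ≤ 50 are [3, 5, 7, 11, 13, 17, 19, 23, 29, 31, 37, 41, 43, 47]. For each, χ(p) = 1 if p ≡ 1 mod 4, χ(p) = −1 if p ≡ 3 mod 4. Taking (1 − χ(p)/p^4)^(-1) = p^4/(p^4 − χ(p)): (1 − (-1)/3^4)^(-1) · (1 − (1)/5^4)^(-1) · (1 − (-1)/7^4)^(-1) · (1 − (-1)/11^4)^(-1) · (1 − (1)/13^4)^(-1) · (1 − (1)/17^4)^(-1) · (1 − (-1)/19^4)^(-1) · (1 − (-1)/23^4)^(-1) · (1 − (1)/29^4)^(-1) · (1 − (-1)/31^4)^(-1) · (1 − (1)/37^4)^(-1) · (1 − (1)/41^4)^(-1) · (1 − (-1)/43^4)^(-1) · (1 − (-1)/47^4)^(-1) = 424022009220093808147330044599350686845258380222853/428762185161728930691534489551822091105495385374720.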